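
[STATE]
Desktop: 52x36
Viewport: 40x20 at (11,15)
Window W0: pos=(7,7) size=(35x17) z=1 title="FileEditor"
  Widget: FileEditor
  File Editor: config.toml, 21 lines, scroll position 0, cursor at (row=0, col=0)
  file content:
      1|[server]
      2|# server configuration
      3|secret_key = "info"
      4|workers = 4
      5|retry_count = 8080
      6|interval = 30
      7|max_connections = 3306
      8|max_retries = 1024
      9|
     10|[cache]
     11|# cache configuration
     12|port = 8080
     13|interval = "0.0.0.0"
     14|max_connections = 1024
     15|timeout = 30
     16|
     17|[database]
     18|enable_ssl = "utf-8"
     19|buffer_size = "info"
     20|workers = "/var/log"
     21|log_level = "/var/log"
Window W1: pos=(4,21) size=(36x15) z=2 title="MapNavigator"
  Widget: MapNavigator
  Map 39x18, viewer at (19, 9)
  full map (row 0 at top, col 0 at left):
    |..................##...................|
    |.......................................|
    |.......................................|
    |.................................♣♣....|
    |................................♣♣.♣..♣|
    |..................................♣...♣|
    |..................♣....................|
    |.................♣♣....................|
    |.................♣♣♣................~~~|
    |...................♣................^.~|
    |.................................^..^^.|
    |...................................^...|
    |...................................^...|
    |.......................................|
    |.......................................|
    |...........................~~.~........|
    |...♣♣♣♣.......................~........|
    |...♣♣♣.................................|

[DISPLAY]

erval = 30                   ░┃         
_connections = 3306          ░┃         
_retries = 1024              ░┃         
                             ░┃         
che]                         ░┃         
ache configuration           ░┃         
━━━━━━━━━━━━━━━━━━━━━━━━━━━━┓░┃         
vigator                     ┃▼┃         
────────────────────────────┨━┛         
........................♣♣.♣┃           
..........................♣.┃           
..........♣.................┃           
.........♣♣.................┃           
.........♣♣♣................┃           
...........@................┃           
.........................^..┃           
...........................^┃           
...........................^┃           
............................┃           
............................┃           


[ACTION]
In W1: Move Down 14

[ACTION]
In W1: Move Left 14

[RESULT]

erval = 30                   ░┃         
_connections = 3306          ░┃         
_retries = 1024              ░┃         
                             ░┃         
che]                         ░┃         
ache configuration           ░┃         
━━━━━━━━━━━━━━━━━━━━━━━━━━━━┓░┃         
vigator                     ┃▼┃         
────────────────────────────┨━┛         
      ......................┃           
      ......................┃           
      ......................┃           
      ......................┃           
      ...♣♣♣♣...............┃           
      ...♣♣@................┃           
                            ┃           
                            ┃           
                            ┃           
                            ┃           
                            ┃           


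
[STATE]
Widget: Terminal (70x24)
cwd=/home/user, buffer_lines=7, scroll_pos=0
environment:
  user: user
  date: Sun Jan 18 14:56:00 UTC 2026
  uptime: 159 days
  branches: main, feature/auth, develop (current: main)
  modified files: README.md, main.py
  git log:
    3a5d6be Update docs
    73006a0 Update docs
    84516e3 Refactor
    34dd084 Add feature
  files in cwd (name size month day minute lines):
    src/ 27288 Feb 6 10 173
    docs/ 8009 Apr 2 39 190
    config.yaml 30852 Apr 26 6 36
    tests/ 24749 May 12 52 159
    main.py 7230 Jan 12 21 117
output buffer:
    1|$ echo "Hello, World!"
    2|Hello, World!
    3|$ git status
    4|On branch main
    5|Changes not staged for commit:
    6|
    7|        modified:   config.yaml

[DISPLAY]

$ echo "Hello, World!"                                                
Hello, World!                                                         
$ git status                                                          
On branch main                                                        
Changes not staged for commit:                                        
                                                                      
        modified:   config.yaml                                       
$ █                                                                   
                                                                      
                                                                      
                                                                      
                                                                      
                                                                      
                                                                      
                                                                      
                                                                      
                                                                      
                                                                      
                                                                      
                                                                      
                                                                      
                                                                      
                                                                      
                                                                      


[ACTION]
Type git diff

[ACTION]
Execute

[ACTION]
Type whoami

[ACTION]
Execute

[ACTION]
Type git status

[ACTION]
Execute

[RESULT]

$ echo "Hello, World!"                                                
Hello, World!                                                         
$ git status                                                          
On branch main                                                        
Changes not staged for commit:                                        
                                                                      
        modified:   config.yaml                                       
$ git diff                                                            
diff --git a/main.py b/main.py                                        
--- a/main.py                                                         
+++ b/main.py                                                         
@@ -1,3 +1,4 @@                                                       
+# updated                                                            
 import sys                                                           
$ whoami                                                              
user                                                                  
$ git status                                                          
On branch main                                                        
Changes not staged for commit:                                        
                                                                      
        modified:   README.md                                         
        modified:   main.py                                           
$ █                                                                   
                                                                      


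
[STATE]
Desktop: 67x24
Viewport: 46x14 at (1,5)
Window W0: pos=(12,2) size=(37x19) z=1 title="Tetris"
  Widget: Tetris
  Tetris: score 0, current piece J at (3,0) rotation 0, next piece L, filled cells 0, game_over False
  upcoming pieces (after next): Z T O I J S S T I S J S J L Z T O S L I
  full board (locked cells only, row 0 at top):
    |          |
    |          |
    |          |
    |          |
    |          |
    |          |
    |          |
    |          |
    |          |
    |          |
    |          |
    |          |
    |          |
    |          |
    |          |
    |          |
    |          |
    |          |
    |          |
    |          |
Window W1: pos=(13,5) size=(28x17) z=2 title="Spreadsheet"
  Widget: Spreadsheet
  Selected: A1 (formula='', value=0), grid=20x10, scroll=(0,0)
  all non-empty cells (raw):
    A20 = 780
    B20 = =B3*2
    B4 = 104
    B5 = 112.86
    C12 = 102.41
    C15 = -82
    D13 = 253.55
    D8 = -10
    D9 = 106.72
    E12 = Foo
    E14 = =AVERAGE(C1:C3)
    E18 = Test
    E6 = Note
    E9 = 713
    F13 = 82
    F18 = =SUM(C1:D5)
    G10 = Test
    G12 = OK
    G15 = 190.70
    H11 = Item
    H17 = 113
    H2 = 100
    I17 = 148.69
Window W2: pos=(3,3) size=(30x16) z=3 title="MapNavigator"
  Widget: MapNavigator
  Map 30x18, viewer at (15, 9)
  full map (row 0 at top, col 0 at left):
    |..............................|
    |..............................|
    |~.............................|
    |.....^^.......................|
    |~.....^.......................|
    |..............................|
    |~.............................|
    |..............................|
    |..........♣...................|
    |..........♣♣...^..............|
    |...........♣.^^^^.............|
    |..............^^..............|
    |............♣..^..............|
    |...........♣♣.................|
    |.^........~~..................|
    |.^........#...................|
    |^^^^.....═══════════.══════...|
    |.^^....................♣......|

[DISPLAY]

  ┠────────────────────────────┨━━━━━━━┓      
  ┃....^^......................┃       ┃      
  ┃.....^......................┃───────┨      
  ┃............................┃       ┃      
  ┃............................┃    C  ┃      
  ┃............................┃-------┃      
  ┃.........♣..................┃0      ┃      
  ┃.........♣♣...@.............┃0      ┃      
  ┃..........♣.^^^^............┃0      ┃      
  ┃.............^^.............┃4      ┃      
  ┃...........♣..^.............┃6      ┃      
  ┃..........♣♣................┃0      ┃      
  ┃^........~~.................┃0      ┃      
  ┗━━━━━━━━━━━━━━━━━━━━━━━━━━━━┛0      ┃      


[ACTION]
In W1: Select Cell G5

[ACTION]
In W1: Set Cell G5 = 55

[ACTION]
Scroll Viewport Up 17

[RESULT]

                                              
                                              
           ┏━━━━━━━━━━━━━━━━━━━━━━━━━━━━━━━━━━
  ┏━━━━━━━━━━━━━━━━━━━━━━━━━━━━┓              
  ┃ MapNavigator               ┃──────────────
  ┠────────────────────────────┨━━━━━━━┓      
  ┃....^^......................┃       ┃      
  ┃.....^......................┃───────┨      
  ┃............................┃       ┃      
  ┃............................┃    C  ┃      
  ┃............................┃-------┃      
  ┃.........♣..................┃0      ┃      
  ┃.........♣♣...@.............┃0      ┃      
  ┃..........♣.^^^^............┃0      ┃      


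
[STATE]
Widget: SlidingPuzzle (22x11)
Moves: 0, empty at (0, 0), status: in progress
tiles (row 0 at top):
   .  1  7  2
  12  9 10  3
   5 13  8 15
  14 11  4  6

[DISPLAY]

┌────┬────┬────┬────┐ 
│    │  1 │  7 │  2 │ 
├────┼────┼────┼────┤ 
│ 12 │  9 │ 10 │  3 │ 
├────┼────┼────┼────┤ 
│  5 │ 13 │  8 │ 15 │ 
├────┼────┼────┼────┤ 
│ 14 │ 11 │  4 │  6 │ 
└────┴────┴────┴────┘ 
Moves: 0              
                      


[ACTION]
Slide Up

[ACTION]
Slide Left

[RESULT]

┌────┬────┬────┬────┐ 
│ 12 │  1 │  7 │  2 │ 
├────┼────┼────┼────┤ 
│  9 │    │ 10 │  3 │ 
├────┼────┼────┼────┤ 
│  5 │ 13 │  8 │ 15 │ 
├────┼────┼────┼────┤ 
│ 14 │ 11 │  4 │  6 │ 
└────┴────┴────┴────┘ 
Moves: 2              
                      


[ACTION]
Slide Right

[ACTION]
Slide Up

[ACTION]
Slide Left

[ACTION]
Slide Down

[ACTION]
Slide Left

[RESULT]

┌────┬────┬────┬────┐ 
│ 12 │  1 │  7 │  2 │ 
├────┼────┼────┼────┤ 
│  5 │ 10 │    │  3 │ 
├────┼────┼────┼────┤ 
│ 13 │  9 │  8 │ 15 │ 
├────┼────┼────┼────┤ 
│ 14 │ 11 │  4 │  6 │ 
└────┴────┴────┴────┘ 
Moves: 7              
                      


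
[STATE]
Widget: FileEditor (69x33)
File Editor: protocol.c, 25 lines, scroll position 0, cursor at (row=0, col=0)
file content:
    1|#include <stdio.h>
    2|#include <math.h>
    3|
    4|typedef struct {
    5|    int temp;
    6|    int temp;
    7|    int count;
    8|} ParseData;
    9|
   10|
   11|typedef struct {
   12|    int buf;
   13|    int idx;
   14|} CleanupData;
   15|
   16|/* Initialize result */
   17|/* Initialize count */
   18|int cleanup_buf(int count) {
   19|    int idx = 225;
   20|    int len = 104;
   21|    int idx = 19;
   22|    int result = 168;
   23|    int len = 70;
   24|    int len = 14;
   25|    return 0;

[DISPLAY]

█include <stdio.h>                                                  ▲
#include <math.h>                                                   █
                                                                    ░
typedef struct {                                                    ░
    int temp;                                                       ░
    int temp;                                                       ░
    int count;                                                      ░
} ParseData;                                                        ░
                                                                    ░
                                                                    ░
typedef struct {                                                    ░
    int buf;                                                        ░
    int idx;                                                        ░
} CleanupData;                                                      ░
                                                                    ░
/* Initialize result */                                             ░
/* Initialize count */                                              ░
int cleanup_buf(int count) {                                        ░
    int idx = 225;                                                  ░
    int len = 104;                                                  ░
    int idx = 19;                                                   ░
    int result = 168;                                               ░
    int len = 70;                                                   ░
    int len = 14;                                                   ░
    return 0;                                                       ░
                                                                    ░
                                                                    ░
                                                                    ░
                                                                    ░
                                                                    ░
                                                                    ░
                                                                    ░
                                                                    ▼


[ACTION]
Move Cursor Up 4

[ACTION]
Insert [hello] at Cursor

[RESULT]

hello█include <stdio.h>                                             ▲
#include <math.h>                                                   █
                                                                    ░
typedef struct {                                                    ░
    int temp;                                                       ░
    int temp;                                                       ░
    int count;                                                      ░
} ParseData;                                                        ░
                                                                    ░
                                                                    ░
typedef struct {                                                    ░
    int buf;                                                        ░
    int idx;                                                        ░
} CleanupData;                                                      ░
                                                                    ░
/* Initialize result */                                             ░
/* Initialize count */                                              ░
int cleanup_buf(int count) {                                        ░
    int idx = 225;                                                  ░
    int len = 104;                                                  ░
    int idx = 19;                                                   ░
    int result = 168;                                               ░
    int len = 70;                                                   ░
    int len = 14;                                                   ░
    return 0;                                                       ░
                                                                    ░
                                                                    ░
                                                                    ░
                                                                    ░
                                                                    ░
                                                                    ░
                                                                    ░
                                                                    ▼


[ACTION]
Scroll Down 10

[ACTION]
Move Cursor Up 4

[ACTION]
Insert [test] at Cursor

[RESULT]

hellotest█include <stdio.h>                                         ▲
#include <math.h>                                                   █
                                                                    ░
typedef struct {                                                    ░
    int temp;                                                       ░
    int temp;                                                       ░
    int count;                                                      ░
} ParseData;                                                        ░
                                                                    ░
                                                                    ░
typedef struct {                                                    ░
    int buf;                                                        ░
    int idx;                                                        ░
} CleanupData;                                                      ░
                                                                    ░
/* Initialize result */                                             ░
/* Initialize count */                                              ░
int cleanup_buf(int count) {                                        ░
    int idx = 225;                                                  ░
    int len = 104;                                                  ░
    int idx = 19;                                                   ░
    int result = 168;                                               ░
    int len = 70;                                                   ░
    int len = 14;                                                   ░
    return 0;                                                       ░
                                                                    ░
                                                                    ░
                                                                    ░
                                                                    ░
                                                                    ░
                                                                    ░
                                                                    ░
                                                                    ▼


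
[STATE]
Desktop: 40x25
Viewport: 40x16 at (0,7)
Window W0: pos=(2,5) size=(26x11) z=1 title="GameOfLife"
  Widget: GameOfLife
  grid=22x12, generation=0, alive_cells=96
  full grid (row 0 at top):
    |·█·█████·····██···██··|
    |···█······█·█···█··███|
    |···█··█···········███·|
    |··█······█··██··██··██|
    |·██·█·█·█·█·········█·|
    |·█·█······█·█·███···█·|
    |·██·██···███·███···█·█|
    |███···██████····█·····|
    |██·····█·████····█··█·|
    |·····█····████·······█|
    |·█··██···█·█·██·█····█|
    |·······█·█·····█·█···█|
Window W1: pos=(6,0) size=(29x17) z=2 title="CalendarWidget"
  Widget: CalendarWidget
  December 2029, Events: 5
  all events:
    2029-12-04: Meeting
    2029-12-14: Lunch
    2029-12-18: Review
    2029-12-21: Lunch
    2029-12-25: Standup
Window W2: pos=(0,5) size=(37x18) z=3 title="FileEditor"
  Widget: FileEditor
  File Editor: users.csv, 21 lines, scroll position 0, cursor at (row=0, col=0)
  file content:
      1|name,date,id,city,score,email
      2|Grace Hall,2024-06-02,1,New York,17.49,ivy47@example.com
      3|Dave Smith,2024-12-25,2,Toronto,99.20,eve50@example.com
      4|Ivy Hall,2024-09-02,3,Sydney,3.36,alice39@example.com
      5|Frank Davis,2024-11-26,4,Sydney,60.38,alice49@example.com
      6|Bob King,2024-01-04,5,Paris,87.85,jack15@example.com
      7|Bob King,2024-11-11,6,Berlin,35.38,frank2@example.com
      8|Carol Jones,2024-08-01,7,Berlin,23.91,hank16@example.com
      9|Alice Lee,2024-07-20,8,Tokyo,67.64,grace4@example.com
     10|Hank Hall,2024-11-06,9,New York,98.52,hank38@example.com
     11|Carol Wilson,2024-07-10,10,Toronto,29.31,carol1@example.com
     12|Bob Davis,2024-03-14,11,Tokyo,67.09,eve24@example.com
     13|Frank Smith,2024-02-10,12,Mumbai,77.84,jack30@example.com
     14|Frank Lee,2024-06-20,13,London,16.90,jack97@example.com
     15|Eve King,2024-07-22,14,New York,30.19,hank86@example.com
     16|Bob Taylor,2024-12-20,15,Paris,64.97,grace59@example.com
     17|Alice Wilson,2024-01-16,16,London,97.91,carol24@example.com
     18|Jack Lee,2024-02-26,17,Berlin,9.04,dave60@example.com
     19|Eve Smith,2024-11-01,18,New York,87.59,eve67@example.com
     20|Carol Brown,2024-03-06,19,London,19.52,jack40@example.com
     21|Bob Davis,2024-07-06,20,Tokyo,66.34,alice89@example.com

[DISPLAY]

┠───────────────────────────────────┨   
┃█ame,date,id,city,score,email     ▲┃   
┃Grace Hall,2024-06-02,1,New York,1█┃   
┃Dave Smith,2024-12-25,2,Toronto,99░┃   
┃Ivy Hall,2024-09-02,3,Sydney,3.36,░┃   
┃Frank Davis,2024-11-26,4,Sydney,60░┃   
┃Bob King,2024-01-04,5,Paris,87.85,░┃   
┃Bob King,2024-11-11,6,Berlin,35.38░┃   
┃Carol Jones,2024-08-01,7,Berlin,23░┃   
┃Alice Lee,2024-07-20,8,Tokyo,67.64░┃   
┃Hank Hall,2024-11-06,9,New York,98░┃   
┃Carol Wilson,2024-07-10,10,Toronto░┃   
┃Bob Davis,2024-03-14,11,Tokyo,67.0░┃   
┃Frank Smith,2024-02-10,12,Mumbai,7░┃   
┃Frank Lee,2024-06-20,13,London,16.▼┃   
┗━━━━━━━━━━━━━━━━━━━━━━━━━━━━━━━━━━━┛   


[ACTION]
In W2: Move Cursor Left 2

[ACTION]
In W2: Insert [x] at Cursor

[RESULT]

┠───────────────────────────────────┨   
┃x█ame,date,id,city,score,email    ▲┃   
┃Grace Hall,2024-06-02,1,New York,1█┃   
┃Dave Smith,2024-12-25,2,Toronto,99░┃   
┃Ivy Hall,2024-09-02,3,Sydney,3.36,░┃   
┃Frank Davis,2024-11-26,4,Sydney,60░┃   
┃Bob King,2024-01-04,5,Paris,87.85,░┃   
┃Bob King,2024-11-11,6,Berlin,35.38░┃   
┃Carol Jones,2024-08-01,7,Berlin,23░┃   
┃Alice Lee,2024-07-20,8,Tokyo,67.64░┃   
┃Hank Hall,2024-11-06,9,New York,98░┃   
┃Carol Wilson,2024-07-10,10,Toronto░┃   
┃Bob Davis,2024-03-14,11,Tokyo,67.0░┃   
┃Frank Smith,2024-02-10,12,Mumbai,7░┃   
┃Frank Lee,2024-06-20,13,London,16.▼┃   
┗━━━━━━━━━━━━━━━━━━━━━━━━━━━━━━━━━━━┛   


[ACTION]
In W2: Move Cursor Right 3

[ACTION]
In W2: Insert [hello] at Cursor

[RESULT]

┠───────────────────────────────────┨   
┃xnamhello█,date,id,city,score,emai▲┃   
┃Grace Hall,2024-06-02,1,New York,1█┃   
┃Dave Smith,2024-12-25,2,Toronto,99░┃   
┃Ivy Hall,2024-09-02,3,Sydney,3.36,░┃   
┃Frank Davis,2024-11-26,4,Sydney,60░┃   
┃Bob King,2024-01-04,5,Paris,87.85,░┃   
┃Bob King,2024-11-11,6,Berlin,35.38░┃   
┃Carol Jones,2024-08-01,7,Berlin,23░┃   
┃Alice Lee,2024-07-20,8,Tokyo,67.64░┃   
┃Hank Hall,2024-11-06,9,New York,98░┃   
┃Carol Wilson,2024-07-10,10,Toronto░┃   
┃Bob Davis,2024-03-14,11,Tokyo,67.0░┃   
┃Frank Smith,2024-02-10,12,Mumbai,7░┃   
┃Frank Lee,2024-06-20,13,London,16.▼┃   
┗━━━━━━━━━━━━━━━━━━━━━━━━━━━━━━━━━━━┛   


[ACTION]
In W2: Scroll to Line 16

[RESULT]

┠───────────────────────────────────┨   
┃Carol Jones,2024-08-01,7,Berlin,23▲┃   
┃Alice Lee,2024-07-20,8,Tokyo,67.64░┃   
┃Hank Hall,2024-11-06,9,New York,98░┃   
┃Carol Wilson,2024-07-10,10,Toronto░┃   
┃Bob Davis,2024-03-14,11,Tokyo,67.0░┃   
┃Frank Smith,2024-02-10,12,Mumbai,7░┃   
┃Frank Lee,2024-06-20,13,London,16.░┃   
┃Eve King,2024-07-22,14,New York,30░┃   
┃Bob Taylor,2024-12-20,15,Paris,64.░┃   
┃Alice Wilson,2024-01-16,16,London,░┃   
┃Jack Lee,2024-02-26,17,Berlin,9.04░┃   
┃Eve Smith,2024-11-01,18,New York,8░┃   
┃Carol Brown,2024-03-06,19,London,1█┃   
┃Bob Davis,2024-07-06,20,Tokyo,66.3▼┃   
┗━━━━━━━━━━━━━━━━━━━━━━━━━━━━━━━━━━━┛   


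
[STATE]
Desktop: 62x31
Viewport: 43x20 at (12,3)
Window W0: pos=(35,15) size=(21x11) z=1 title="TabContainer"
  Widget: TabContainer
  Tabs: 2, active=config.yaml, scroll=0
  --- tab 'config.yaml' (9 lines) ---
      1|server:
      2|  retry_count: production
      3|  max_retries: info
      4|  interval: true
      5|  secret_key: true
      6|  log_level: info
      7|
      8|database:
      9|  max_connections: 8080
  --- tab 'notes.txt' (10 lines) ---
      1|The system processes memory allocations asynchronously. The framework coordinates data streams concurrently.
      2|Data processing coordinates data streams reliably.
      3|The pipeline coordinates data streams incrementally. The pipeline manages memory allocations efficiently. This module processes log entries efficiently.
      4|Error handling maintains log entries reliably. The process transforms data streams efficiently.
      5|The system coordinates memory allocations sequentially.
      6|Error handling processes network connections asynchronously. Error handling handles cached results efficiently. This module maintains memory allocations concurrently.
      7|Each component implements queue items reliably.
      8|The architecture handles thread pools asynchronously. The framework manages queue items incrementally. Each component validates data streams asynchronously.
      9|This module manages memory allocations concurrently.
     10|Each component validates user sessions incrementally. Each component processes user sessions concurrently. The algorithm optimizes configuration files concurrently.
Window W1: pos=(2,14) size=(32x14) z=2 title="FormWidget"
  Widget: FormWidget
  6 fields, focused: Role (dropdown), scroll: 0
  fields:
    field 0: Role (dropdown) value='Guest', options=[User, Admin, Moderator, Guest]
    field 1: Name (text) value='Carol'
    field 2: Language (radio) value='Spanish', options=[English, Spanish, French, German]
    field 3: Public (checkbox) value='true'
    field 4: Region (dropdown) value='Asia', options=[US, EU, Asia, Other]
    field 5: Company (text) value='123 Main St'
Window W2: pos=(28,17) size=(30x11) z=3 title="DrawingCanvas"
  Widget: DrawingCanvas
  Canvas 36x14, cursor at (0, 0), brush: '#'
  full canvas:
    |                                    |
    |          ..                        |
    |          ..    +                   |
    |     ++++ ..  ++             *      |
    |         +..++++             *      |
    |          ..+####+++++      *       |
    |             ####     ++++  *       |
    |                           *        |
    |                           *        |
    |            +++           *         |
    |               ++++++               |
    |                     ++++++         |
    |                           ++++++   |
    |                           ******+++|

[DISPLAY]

                                           
                                           
                                           
                                           
                                           
                                           
                                           
                                           
                                           
                                           
                                           
━━━━━━━━━━━━━━━━━━━━━┓                     
et                   ┃ ┏━━━━━━━━━━━━━━━━━━━
─────────────────────┨ ┃ TabContainer      
     [Guest     ┏━━━━━━━━━━━━━━━━━━━━━━━━━━
     [Carol     ┃ DrawingCanvas            
e:   ( ) English┠──────────────────────────
     [x]        ┃+                         
     [Asia      ┃          ..              
:    [123 Main S┃          ..    +         


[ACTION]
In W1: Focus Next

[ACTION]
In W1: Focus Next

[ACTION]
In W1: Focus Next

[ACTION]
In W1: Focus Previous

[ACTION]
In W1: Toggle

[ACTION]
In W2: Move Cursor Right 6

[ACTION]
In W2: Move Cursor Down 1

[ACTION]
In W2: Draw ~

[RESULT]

                                           
                                           
                                           
                                           
                                           
                                           
                                           
                                           
                                           
                                           
                                           
━━━━━━━━━━━━━━━━━━━━━┓                     
et                   ┃ ┏━━━━━━━━━━━━━━━━━━━
─────────────────────┨ ┃ TabContainer      
     [Guest     ┏━━━━━━━━━━━━━━━━━━━━━━━━━━
     [Carol     ┃ DrawingCanvas            
e:   ( ) English┠──────────────────────────
     [x]        ┃                          
     [Asia      ┃      ~   ..              
:    [123 Main S┃          ..    +         


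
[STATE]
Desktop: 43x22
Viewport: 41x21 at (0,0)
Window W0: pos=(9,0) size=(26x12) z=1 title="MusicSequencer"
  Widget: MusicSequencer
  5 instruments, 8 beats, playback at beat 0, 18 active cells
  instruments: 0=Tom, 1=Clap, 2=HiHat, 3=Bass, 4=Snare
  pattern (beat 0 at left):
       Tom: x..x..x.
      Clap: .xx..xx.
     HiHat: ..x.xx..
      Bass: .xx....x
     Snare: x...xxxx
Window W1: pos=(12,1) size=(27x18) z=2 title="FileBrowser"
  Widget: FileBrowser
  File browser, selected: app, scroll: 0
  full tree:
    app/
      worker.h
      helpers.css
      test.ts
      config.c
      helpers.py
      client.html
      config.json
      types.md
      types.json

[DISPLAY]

         ┏━━━━━━━━━━━━━━━━━━━━━━━━┓      
         ┃ M┏━━━━━━━━━━━━━━━━━━━━━━━━━┓  
         ┠──┃ FileBrowser             ┃  
         ┃  ┠─────────────────────────┨  
         ┃  ┃> [-] app/               ┃  
         ┃  ┃    worker.h             ┃  
         ┃ H┃    helpers.css          ┃  
         ┃  ┃    test.ts              ┃  
         ┃ S┃    config.c             ┃  
         ┃  ┃    helpers.py           ┃  
         ┃  ┃    client.html          ┃  
         ┗━━┃    config.json          ┃  
            ┃    types.md             ┃  
            ┃    types.json           ┃  
            ┃                         ┃  
            ┃                         ┃  
            ┃                         ┃  
            ┃                         ┃  
            ┗━━━━━━━━━━━━━━━━━━━━━━━━━┛  
                                         
                                         


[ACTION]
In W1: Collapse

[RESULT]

         ┏━━━━━━━━━━━━━━━━━━━━━━━━┓      
         ┃ M┏━━━━━━━━━━━━━━━━━━━━━━━━━┓  
         ┠──┃ FileBrowser             ┃  
         ┃  ┠─────────────────────────┨  
         ┃  ┃> [+] app/               ┃  
         ┃  ┃                         ┃  
         ┃ H┃                         ┃  
         ┃  ┃                         ┃  
         ┃ S┃                         ┃  
         ┃  ┃                         ┃  
         ┃  ┃                         ┃  
         ┗━━┃                         ┃  
            ┃                         ┃  
            ┃                         ┃  
            ┃                         ┃  
            ┃                         ┃  
            ┃                         ┃  
            ┃                         ┃  
            ┗━━━━━━━━━━━━━━━━━━━━━━━━━┛  
                                         
                                         


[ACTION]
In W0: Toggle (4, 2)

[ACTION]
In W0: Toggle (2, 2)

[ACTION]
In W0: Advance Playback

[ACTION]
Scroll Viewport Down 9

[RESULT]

         ┃ M┏━━━━━━━━━━━━━━━━━━━━━━━━━┓  
         ┠──┃ FileBrowser             ┃  
         ┃  ┠─────────────────────────┨  
         ┃  ┃> [+] app/               ┃  
         ┃  ┃                         ┃  
         ┃ H┃                         ┃  
         ┃  ┃                         ┃  
         ┃ S┃                         ┃  
         ┃  ┃                         ┃  
         ┃  ┃                         ┃  
         ┗━━┃                         ┃  
            ┃                         ┃  
            ┃                         ┃  
            ┃                         ┃  
            ┃                         ┃  
            ┃                         ┃  
            ┃                         ┃  
            ┗━━━━━━━━━━━━━━━━━━━━━━━━━┛  
                                         
                                         
                                         


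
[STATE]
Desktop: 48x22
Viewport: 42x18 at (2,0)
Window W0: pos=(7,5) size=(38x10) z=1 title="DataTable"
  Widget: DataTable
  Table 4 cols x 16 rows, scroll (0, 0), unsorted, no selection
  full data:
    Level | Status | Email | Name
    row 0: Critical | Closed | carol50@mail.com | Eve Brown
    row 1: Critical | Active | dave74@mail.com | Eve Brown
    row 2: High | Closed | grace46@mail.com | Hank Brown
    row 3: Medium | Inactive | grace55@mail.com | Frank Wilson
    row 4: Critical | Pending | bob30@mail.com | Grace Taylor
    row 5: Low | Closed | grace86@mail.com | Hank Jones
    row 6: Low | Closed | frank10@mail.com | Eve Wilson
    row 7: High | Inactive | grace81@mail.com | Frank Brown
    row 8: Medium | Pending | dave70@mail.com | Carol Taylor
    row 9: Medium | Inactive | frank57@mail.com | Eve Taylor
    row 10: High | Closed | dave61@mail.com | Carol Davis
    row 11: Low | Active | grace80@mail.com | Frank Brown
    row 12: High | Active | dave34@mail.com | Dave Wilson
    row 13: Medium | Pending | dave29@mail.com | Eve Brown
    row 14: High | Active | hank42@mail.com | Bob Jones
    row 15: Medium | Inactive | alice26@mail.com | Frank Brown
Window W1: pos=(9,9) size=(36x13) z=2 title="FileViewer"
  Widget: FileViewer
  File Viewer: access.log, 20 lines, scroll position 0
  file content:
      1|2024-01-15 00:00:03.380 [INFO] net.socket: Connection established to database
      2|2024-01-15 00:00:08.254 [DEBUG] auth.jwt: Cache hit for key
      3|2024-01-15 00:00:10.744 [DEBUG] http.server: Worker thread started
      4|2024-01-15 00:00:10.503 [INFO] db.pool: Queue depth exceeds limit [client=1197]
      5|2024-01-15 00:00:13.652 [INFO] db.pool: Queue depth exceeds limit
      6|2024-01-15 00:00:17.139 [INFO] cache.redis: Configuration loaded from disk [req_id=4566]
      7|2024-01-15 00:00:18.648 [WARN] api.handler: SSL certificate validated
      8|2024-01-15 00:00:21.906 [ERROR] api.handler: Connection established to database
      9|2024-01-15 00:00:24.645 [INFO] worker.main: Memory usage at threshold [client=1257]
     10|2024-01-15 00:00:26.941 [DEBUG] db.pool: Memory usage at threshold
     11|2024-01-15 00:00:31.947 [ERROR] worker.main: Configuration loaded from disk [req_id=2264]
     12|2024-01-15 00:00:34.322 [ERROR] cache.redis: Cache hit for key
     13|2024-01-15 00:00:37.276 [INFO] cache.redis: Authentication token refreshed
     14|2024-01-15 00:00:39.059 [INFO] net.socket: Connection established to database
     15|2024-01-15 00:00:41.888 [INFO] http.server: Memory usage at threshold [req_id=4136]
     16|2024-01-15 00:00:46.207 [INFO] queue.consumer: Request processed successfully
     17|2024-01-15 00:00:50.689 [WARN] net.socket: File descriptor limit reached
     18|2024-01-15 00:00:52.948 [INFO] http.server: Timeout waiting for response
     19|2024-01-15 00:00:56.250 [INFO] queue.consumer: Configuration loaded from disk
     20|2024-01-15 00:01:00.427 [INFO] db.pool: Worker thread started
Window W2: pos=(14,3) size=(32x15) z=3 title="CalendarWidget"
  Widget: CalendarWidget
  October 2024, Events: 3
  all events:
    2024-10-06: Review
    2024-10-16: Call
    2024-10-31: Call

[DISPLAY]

                                          
                                          
                                          
            ┏━━━━━━━━━━━━━━━━━━━━━━━━━━━━━
            ┃ CalendarWidget              
     ┏━━━━━━┠─────────────────────────────
     ┃ DataT┃         October 2024        
     ┠──────┃Mo Tu We Th Fr Sa Su         
     ┃Level ┃    1  2  3  4  5  6*        
     ┃─┏━━━━┃ 7  8  9 10 11 12 13         
     ┃C┃ Fil┃14 15 16* 17 18 19 20        
     ┃C┠────┃21 22 23 24 25 26 27         
     ┃H┃2024┃28 29 30 31*                 
     ┃M┃2024┃                             
     ┗━┃2024┃                             
       ┃2024┃                             
       ┃2024┃                             
       ┃2024┗━━━━━━━━━━━━━━━━━━━━━━━━━━━━━


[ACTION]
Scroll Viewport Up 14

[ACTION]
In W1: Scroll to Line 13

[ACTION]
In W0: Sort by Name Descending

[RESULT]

                                          
                                          
                                          
            ┏━━━━━━━━━━━━━━━━━━━━━━━━━━━━━
            ┃ CalendarWidget              
     ┏━━━━━━┠─────────────────────────────
     ┃ DataT┃         October 2024        
     ┠──────┃Mo Tu We Th Fr Sa Su         
     ┃Level ┃    1  2  3  4  5  6*        
     ┃─┏━━━━┃ 7  8  9 10 11 12 13         
     ┃L┃ Fil┃14 15 16* 17 18 19 20        
     ┃H┠────┃21 22 23 24 25 26 27         
     ┃C┃2024┃28 29 30 31*                 
     ┃M┃2024┃                             
     ┗━┃2024┃                             
       ┃2024┃                             
       ┃2024┃                             
       ┃2024┗━━━━━━━━━━━━━━━━━━━━━━━━━━━━━
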